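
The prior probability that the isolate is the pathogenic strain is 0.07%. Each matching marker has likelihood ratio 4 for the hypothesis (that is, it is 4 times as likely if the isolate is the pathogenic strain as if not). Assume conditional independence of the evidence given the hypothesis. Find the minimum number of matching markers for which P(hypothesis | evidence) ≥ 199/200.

Prior odds = 0.0007/0.9993 = 7/9993.
Likelihood ratio per matching marker = 4.
Target odds: 0.995 ÷ 0.005 = 199.
Need (7/9993) × 4ⁿ ≥ 199, i.e. 4ⁿ ≥ 1988607/7.
4⁹ = 262144 falls short of 1988607/7 but 4¹⁰ = 1048576 reaches it, so n = 10.

10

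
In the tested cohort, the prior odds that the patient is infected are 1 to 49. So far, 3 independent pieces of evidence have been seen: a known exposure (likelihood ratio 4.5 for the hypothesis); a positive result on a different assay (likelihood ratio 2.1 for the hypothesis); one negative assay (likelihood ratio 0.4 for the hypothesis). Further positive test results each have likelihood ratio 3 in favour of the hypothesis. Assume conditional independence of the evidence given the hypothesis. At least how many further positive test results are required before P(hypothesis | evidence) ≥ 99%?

Prior odds = 1/49.
Combined Bayes factor of the evidence already in hand = 4.5 × 2.1 × 0.4 = 3.78.
Odds after that evidence = (1/49) × 3.78 = 27/350.
Target odds = 0.99/0.01 = 99.
Need 3ⁿ ≥ 99 ÷ (27/350) = 3850/3.
3⁶ = 729 falls short of 3850/3 but 3⁷ = 2187 reaches it, so n = 7.

7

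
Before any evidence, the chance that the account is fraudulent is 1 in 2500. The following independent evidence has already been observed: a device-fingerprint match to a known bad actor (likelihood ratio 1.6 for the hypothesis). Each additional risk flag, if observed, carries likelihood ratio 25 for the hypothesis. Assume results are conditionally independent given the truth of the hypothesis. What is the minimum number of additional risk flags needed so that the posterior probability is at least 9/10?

3

Prior odds = 0.0004/0.9996 = 1/2499.
Bayes factor of the evidence already in hand = 1.6.
Odds after that evidence = (1/2499) × 1.6 = 8/12495.
Target odds = 0.9/0.1 = 9.
Need 25ⁿ ≥ 9 ÷ (8/12495) = 14056.875.
25² = 625 falls short of 14056.875 but 25³ = 15625 reaches it, so n = 3.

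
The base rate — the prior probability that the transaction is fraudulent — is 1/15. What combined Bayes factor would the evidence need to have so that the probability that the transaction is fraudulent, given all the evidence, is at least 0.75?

Prior odds = (1/15)/(14/15) = 1/14.
Target odds = 0.75/0.25 = 3.
Required Bayes factor = 3 ÷ (1/14) = 42.

42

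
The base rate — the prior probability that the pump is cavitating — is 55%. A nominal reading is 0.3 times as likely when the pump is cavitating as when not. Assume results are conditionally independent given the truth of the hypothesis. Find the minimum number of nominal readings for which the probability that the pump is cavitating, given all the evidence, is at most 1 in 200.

5

Prior odds = 0.55/0.45 = 11/9.
Likelihood ratio per nominal reading = 0.3.
Target posterior odds = 0.005/0.995 = 1/199.
Need (11/9) × 0.3ⁿ ≤ 1/199, i.e. 0.3ⁿ ≤ 9/2189.
0.3⁴ = 0.0081 is still above 9/2189 but 0.3⁵ = 243/100000 is at or below it, so n = 5.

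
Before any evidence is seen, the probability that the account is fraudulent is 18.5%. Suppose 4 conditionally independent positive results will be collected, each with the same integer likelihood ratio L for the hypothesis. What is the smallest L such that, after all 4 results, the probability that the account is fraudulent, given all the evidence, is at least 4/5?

3

Prior odds = 0.185/0.815 = 37/163.
Target odds = 0.8/0.2 = 4.
Need L⁴ ≥ 4 ÷ (37/163) = 652/37.
2⁴ = 16 < 652/37 ≤ 81 = 3⁴, so L = 3.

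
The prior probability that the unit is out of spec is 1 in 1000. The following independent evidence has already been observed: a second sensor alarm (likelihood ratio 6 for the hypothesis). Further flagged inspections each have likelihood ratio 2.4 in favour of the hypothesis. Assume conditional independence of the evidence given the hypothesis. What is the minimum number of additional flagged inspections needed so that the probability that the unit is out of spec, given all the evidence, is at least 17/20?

Prior odds = 0.001/0.999 = 1/999.
Bayes factor of the evidence already in hand = 6.
Odds after that evidence = (1/999) × 6 = 2/333.
Target odds = 0.85/0.15 = 17/3.
Need 2.4ⁿ ≥ 17/3 ÷ (2/333) = 943.5.
2.4⁷ = 35831808/78125 falls short of 943.5 but 2.4⁸ = 429981696/390625 reaches it, so n = 8.

8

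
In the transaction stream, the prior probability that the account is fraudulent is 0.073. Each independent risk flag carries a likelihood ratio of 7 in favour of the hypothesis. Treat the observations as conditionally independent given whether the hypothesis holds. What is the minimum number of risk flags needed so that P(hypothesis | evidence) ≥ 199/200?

5

Prior odds = 0.073/0.927 = 73/927.
Likelihood ratio per risk flag = 7.
Target odds: 0.995 ÷ 0.005 = 199.
Need (73/927) × 7ⁿ ≥ 199, i.e. 7ⁿ ≥ 184473/73.
7⁴ = 2401 falls short of 184473/73 but 7⁵ = 16807 reaches it, so n = 5.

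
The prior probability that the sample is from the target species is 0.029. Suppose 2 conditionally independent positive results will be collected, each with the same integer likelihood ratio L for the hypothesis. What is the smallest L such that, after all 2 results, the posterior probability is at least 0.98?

Prior odds = 0.029/0.971 = 29/971.
Target odds = 0.98/0.02 = 49.
Need L² ≥ 49 ÷ (29/971) = 47579/29.
40² = 1600 < 47579/29 ≤ 1681 = 41², so L = 41.

41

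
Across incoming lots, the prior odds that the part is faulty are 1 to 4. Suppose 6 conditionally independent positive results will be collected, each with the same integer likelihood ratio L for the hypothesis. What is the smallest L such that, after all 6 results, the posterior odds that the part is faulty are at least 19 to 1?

3

Prior odds = 0.25.
Target odds = 19.
Need L⁶ ≥ 19 ÷ 0.25 = 76.
2⁶ = 64 < 76 ≤ 729 = 3⁶, so L = 3.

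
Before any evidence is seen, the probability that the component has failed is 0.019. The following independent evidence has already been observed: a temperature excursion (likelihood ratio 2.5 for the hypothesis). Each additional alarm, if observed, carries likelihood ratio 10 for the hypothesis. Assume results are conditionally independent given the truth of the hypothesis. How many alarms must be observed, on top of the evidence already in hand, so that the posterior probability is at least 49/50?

4

Prior odds = 0.019/0.981 = 19/981.
Bayes factor of the evidence already in hand = 2.5.
Odds after that evidence = (19/981) × 2.5 = 95/1962.
Target odds = 0.98/0.02 = 49.
Need 10ⁿ ≥ 49 ÷ (95/1962) = 96138/95.
10³ = 1000 falls short of 96138/95 but 10⁴ = 10000 reaches it, so n = 4.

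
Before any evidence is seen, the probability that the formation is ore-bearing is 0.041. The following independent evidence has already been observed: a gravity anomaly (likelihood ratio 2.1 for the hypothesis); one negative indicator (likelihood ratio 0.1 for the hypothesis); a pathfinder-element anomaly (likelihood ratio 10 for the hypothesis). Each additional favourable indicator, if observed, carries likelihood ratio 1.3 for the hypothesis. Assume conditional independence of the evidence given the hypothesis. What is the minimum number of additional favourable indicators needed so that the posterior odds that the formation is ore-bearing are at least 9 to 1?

Prior odds = 0.041/0.959 = 41/959.
Combined Bayes factor of the evidence already in hand = 2.1 × 0.1 × 10 = 2.1.
Odds after that evidence = (41/959) × 2.1 = 123/1370.
Target odds = 9.
Need 1.3ⁿ ≥ 9 ÷ (123/1370) = 4110/41.
1.3¹⁷ ≈86.5042 falls short of 4110/41 but 1.3¹⁸ ≈112.455 reaches it, so n = 18.

18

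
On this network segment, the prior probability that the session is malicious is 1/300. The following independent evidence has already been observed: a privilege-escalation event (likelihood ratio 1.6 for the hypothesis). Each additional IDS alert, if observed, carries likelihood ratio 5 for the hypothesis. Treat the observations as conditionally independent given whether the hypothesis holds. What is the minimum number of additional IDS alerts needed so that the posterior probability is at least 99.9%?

Prior odds = (1/300)/(299/300) = 1/299.
Bayes factor of the evidence already in hand = 1.6.
Odds after that evidence = (1/299) × 1.6 = 8/1495.
Target odds = 0.999/0.001 = 999.
Need 5ⁿ ≥ 999 ÷ (8/1495) = 186688.125.
5⁷ = 78125 falls short of 186688.125 but 5⁸ = 390625 reaches it, so n = 8.

8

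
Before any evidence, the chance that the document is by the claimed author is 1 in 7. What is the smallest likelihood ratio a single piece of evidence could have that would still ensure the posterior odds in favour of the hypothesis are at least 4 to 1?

24

Prior odds = (1/7)/(6/7) = 1/6.
Target odds = 4.
Required Bayes factor = 4 ÷ (1/6) = 24.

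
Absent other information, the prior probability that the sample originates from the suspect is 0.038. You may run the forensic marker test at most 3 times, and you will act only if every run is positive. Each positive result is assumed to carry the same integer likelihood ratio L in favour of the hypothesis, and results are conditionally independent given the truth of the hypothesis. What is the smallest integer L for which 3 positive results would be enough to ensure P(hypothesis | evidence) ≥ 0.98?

Prior odds = 0.038/0.962 = 19/481.
Target odds = 0.98/0.02 = 49.
Need L³ ≥ 49 ÷ (19/481) = 23569/19.
10³ = 1000 < 23569/19 ≤ 1331 = 11³, so L = 11.

11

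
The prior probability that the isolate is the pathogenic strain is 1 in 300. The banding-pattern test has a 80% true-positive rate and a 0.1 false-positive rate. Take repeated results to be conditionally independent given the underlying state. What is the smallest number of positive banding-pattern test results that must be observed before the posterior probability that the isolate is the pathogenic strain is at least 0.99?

5

Prior odds = (1/300)/(299/300) = 1/299.
Likelihood ratio of a positive result = 0.8/0.1 = 8.
Target odds: 0.99 ÷ 0.01 = 99.
Require 8ⁿ ≥ 99 ÷ (1/299) = 29601.
8⁴ = 4096 falls short of 29601 but 8⁵ = 32768 reaches it, so n = 5.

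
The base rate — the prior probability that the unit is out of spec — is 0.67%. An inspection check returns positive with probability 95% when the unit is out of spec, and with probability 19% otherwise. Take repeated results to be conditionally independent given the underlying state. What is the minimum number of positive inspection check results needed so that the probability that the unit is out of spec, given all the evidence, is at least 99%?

6

Prior odds = 0.0067/0.9933 = 67/9933.
Likelihood ratio of a positive result = 0.95/0.19 = 5.
Target odds: 0.99 ÷ 0.01 = 99.
Require 5ⁿ ≥ 99 ÷ (67/9933) = 983367/67.
5⁵ = 3125 falls short of 983367/67 but 5⁶ = 15625 reaches it, so n = 6.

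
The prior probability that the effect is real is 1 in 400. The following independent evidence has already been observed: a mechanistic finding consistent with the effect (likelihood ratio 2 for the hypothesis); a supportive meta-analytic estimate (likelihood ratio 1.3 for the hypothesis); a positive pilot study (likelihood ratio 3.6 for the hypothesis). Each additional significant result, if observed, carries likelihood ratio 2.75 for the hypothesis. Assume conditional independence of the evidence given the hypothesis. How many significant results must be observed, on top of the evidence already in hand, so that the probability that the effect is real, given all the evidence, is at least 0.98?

Prior odds = 0.0025/0.9975 = 1/399.
Combined Bayes factor of the evidence already in hand = 2 × 1.3 × 3.6 = 9.36.
Odds after that evidence = (1/399) × 9.36 = 78/3325.
Target odds = 0.98/0.02 = 49.
Need 2.75ⁿ ≥ 49 ÷ (78/3325) = 162925/78.
2.75⁷ = 19487171/16384 falls short of 162925/78 but 2.75⁸ = 214358881/65536 reaches it, so n = 8.

8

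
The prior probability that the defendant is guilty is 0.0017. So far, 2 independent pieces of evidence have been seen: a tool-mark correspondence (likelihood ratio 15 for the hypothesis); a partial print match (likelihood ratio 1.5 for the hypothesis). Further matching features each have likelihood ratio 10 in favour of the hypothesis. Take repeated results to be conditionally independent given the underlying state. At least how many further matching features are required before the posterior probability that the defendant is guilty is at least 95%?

3

Prior odds = 0.0017/0.9983 = 17/9983.
Combined Bayes factor of the evidence already in hand = 15 × 1.5 = 22.5.
Odds after that evidence = (17/9983) × 22.5 = 765/19966.
Target odds = 0.95/0.05 = 19.
Need 10ⁿ ≥ 19 ÷ (765/19966) = 379354/765.
10² = 100 falls short of 379354/765 but 10³ = 1000 reaches it, so n = 3.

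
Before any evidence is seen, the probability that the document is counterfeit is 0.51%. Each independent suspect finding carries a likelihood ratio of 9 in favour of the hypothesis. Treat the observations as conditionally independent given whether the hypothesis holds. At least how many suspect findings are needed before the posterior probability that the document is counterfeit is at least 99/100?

Prior odds = 0.0051/0.9949 = 51/9949.
Likelihood ratio per suspect finding = 9.
Target odds: 0.99 ÷ 0.01 = 99.
Require 9ⁿ ≥ 99 ÷ (51/9949) = 328317/17.
9⁴ = 6561 falls short of 328317/17 but 9⁵ = 59049 reaches it, so n = 5.

5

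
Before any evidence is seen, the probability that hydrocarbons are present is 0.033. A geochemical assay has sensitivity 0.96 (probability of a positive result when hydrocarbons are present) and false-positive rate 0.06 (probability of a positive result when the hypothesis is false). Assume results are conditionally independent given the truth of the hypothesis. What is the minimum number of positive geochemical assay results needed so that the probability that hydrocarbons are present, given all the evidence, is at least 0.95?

3

Prior odds = 0.033/0.967 = 33/967.
Likelihood ratio of a positive result = 0.96/0.06 = 16.
Target posterior odds = 0.95/0.05 = 19.
Require 16ⁿ ≥ 19 ÷ (33/967) = 18373/33.
16² = 256 falls short of 18373/33 but 16³ = 4096 reaches it, so n = 3.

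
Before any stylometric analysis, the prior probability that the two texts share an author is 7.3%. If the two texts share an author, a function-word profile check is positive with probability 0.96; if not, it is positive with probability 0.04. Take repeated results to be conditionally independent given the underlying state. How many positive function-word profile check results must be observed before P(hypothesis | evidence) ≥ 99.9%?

3

Prior odds = 0.073/0.927 = 73/927.
Likelihood ratio of a positive = 0.96/0.04 = 24.
Target posterior odds = 0.999/0.001 = 999.
Need (73/927) × 24ⁿ ≥ 999, i.e. 24ⁿ ≥ 926073/73.
24² = 576 falls short of 926073/73 but 24³ = 13824 reaches it, so n = 3.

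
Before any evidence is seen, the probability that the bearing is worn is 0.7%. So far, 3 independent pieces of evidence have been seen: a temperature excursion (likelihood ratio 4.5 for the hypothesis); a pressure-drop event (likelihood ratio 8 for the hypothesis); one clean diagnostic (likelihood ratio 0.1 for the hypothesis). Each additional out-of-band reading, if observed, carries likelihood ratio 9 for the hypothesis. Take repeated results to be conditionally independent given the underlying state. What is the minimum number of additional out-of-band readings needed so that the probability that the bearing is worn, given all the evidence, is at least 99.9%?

Prior odds = 0.007/0.993 = 7/993.
Combined Bayes factor of the evidence already in hand = 4.5 × 8 × 0.1 = 3.6.
Odds after that evidence = (7/993) × 3.6 = 42/1655.
Target odds = 0.999/0.001 = 999.
Need 9ⁿ ≥ 999 ÷ (42/1655) = 551115/14.
9⁴ = 6561 falls short of 551115/14 but 9⁵ = 59049 reaches it, so n = 5.

5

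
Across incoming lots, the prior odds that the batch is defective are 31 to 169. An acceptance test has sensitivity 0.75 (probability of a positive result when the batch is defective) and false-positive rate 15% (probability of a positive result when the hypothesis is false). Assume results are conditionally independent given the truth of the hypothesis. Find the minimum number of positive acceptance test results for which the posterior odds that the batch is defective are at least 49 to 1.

4

Prior odds = 31/169.
Likelihood ratio of a positive result = 0.75/0.15 = 5.
Target odds = 49.
Need (31/169) × 5ⁿ ≥ 49, i.e. 5ⁿ ≥ 8281/31.
5³ = 125 falls short of 8281/31 but 5⁴ = 625 reaches it, so n = 4.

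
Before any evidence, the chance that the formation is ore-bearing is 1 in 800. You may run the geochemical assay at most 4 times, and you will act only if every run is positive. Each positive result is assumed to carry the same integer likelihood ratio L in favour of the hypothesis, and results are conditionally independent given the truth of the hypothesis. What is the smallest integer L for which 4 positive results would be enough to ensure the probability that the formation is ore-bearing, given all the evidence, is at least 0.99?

Prior odds = 0.00125/0.99875 = 1/799.
Target odds = 0.99/0.01 = 99.
Need L⁴ ≥ 99 ÷ (1/799) = 79101.
16⁴ = 65536 < 79101 ≤ 83521 = 17⁴, so L = 17.

17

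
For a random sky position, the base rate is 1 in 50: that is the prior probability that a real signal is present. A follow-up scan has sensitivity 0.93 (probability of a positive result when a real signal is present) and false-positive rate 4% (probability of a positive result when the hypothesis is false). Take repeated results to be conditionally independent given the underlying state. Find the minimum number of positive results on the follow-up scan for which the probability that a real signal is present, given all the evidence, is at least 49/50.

3

Prior odds = 0.02/0.98 = 1/49.
Likelihood ratio of a positive result = 0.93/0.04 = 23.25.
Target posterior odds = 0.98/0.02 = 49.
Need (1/49) × 23.25ⁿ ≥ 49, i.e. 23.25ⁿ ≥ 2401.
23.25² = 540.5625 falls short of 2401 but 23.25³ = 804357/64 reaches it, so n = 3.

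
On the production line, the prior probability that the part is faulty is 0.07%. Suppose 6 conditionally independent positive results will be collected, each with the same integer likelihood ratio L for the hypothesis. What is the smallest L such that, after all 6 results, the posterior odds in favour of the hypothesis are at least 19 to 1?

Prior odds = 0.0007/0.9993 = 7/9993.
Target odds = 19.
Need L⁶ ≥ 19 ÷ (7/9993) = 189867/7.
5⁶ = 15625 < 189867/7 ≤ 46656 = 6⁶, so L = 6.

6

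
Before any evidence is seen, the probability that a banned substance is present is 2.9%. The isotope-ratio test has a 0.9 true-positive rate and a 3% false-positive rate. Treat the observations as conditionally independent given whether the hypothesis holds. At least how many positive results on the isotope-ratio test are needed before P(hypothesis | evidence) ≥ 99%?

Prior odds: 0.029 ÷ 0.971 = 29/971.
Likelihood ratio of a positive result = 0.9/0.03 = 30.
Target odds: 0.99 ÷ 0.01 = 99.
Need (29/971) × 30ⁿ ≥ 99, i.e. 30ⁿ ≥ 96129/29.
30² = 900 falls short of 96129/29 but 30³ = 27000 reaches it, so n = 3.

3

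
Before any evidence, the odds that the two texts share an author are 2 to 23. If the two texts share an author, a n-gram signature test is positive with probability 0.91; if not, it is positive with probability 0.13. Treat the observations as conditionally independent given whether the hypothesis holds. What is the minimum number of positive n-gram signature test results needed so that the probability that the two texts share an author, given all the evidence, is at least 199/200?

4

Prior odds = 2/23.
Likelihood ratio of a positive = 0.91/0.13 = 7.
Target posterior odds = 0.995/0.005 = 199.
Require 7ⁿ ≥ 199 ÷ (2/23) = 2288.5.
7³ = 343 falls short of 2288.5 but 7⁴ = 2401 reaches it, so n = 4.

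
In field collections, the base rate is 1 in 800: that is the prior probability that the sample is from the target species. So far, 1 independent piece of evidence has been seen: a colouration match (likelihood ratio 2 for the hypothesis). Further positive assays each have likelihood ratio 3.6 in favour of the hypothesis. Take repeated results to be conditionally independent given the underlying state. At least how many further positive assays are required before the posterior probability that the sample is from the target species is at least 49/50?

Prior odds = 0.00125/0.99875 = 1/799.
Bayes factor of the evidence already in hand = 2.
Odds after that evidence = (1/799) × 2 = 2/799.
Target odds = 0.98/0.02 = 49.
Need 3.6ⁿ ≥ 49 ÷ (2/799) = 19575.5.
3.6⁷ = 612220032/78125 falls short of 19575.5 but 3.6⁸ ≈28211.1 reaches it, so n = 8.

8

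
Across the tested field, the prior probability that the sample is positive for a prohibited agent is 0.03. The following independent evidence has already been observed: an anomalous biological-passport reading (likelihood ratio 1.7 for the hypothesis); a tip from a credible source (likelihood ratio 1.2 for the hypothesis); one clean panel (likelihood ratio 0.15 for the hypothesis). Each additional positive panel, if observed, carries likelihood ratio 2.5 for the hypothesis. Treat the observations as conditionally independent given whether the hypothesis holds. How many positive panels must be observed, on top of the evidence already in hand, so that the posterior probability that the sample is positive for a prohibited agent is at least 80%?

7

Prior odds = 0.03/0.97 = 3/97.
Combined Bayes factor of the evidence already in hand = 1.7 × 1.2 × 0.15 = 0.306.
Odds after that evidence = (3/97) × 0.306 = 459/48500.
Target odds = 0.8/0.2 = 4.
Need 2.5ⁿ ≥ 4 ÷ (459/48500) = 194000/459.
2.5⁶ = 244.140625 falls short of 194000/459 but 2.5⁷ = 610.3515625 reaches it, so n = 7.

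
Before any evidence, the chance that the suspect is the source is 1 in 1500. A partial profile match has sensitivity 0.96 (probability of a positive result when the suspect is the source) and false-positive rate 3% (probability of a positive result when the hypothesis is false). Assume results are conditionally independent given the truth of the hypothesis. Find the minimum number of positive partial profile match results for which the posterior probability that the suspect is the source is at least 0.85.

Prior odds = (1/1500)/(1499/1500) = 1/1499.
Likelihood ratio of a positive result = 0.96/0.03 = 32.
Target odds: 0.85 ÷ 0.15 = 17/3.
Require 32ⁿ ≥ 17/3 ÷ (1/1499) = 25483/3.
32² = 1024 falls short of 25483/3 but 32³ = 32768 reaches it, so n = 3.

3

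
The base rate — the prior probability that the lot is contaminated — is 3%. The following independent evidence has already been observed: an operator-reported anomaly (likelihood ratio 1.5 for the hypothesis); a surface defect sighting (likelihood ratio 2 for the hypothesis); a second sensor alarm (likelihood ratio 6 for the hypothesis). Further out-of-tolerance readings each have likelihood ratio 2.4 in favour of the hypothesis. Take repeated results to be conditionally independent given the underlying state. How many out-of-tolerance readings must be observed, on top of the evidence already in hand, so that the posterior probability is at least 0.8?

3

Prior odds = 0.03/0.97 = 3/97.
Combined Bayes factor of the evidence already in hand = 1.5 × 2 × 6 = 18.
Odds after that evidence = (3/97) × 18 = 54/97.
Target odds = 0.8/0.2 = 4.
Need 2.4ⁿ ≥ 4 ÷ (54/97) = 194/27.
2.4² = 5.76 falls short of 194/27 but 2.4³ = 13.824 reaches it, so n = 3.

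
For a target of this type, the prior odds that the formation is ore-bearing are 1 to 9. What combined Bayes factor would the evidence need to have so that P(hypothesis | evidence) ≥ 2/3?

Prior odds = 1/9.
Target odds = (2/3)/(1/3) = 2.
Required Bayes factor = 2 ÷ (1/9) = 18.

18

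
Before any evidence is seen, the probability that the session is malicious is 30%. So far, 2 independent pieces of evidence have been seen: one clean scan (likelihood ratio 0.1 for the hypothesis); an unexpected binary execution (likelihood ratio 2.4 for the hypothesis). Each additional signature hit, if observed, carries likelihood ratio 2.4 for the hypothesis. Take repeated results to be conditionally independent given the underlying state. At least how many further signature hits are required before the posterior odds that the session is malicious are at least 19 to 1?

Prior odds = 0.3/0.7 = 3/7.
Combined Bayes factor of the evidence already in hand = 0.1 × 2.4 = 0.24.
Odds after that evidence = (3/7) × 0.24 = 18/175.
Target odds = 19.
Need 2.4ⁿ ≥ 19 ÷ (18/175) = 3325/18.
2.4⁵ = 79.62624 falls short of 3325/18 but 2.4⁶ = 2985984/15625 reaches it, so n = 6.

6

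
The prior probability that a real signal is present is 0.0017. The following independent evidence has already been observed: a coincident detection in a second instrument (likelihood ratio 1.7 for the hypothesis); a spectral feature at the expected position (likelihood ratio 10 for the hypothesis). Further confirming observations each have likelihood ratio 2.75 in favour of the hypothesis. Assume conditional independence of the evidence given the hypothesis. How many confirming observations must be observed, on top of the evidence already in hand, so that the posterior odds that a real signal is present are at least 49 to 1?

8

Prior odds = 0.0017/0.9983 = 17/9983.
Combined Bayes factor of the evidence already in hand = 1.7 × 10 = 17.
Odds after that evidence = (17/9983) × 17 = 289/9983.
Target odds = 49.
Need 2.75ⁿ ≥ 49 ÷ (289/9983) = 489167/289.
2.75⁷ = 19487171/16384 falls short of 489167/289 but 2.75⁸ = 214358881/65536 reaches it, so n = 8.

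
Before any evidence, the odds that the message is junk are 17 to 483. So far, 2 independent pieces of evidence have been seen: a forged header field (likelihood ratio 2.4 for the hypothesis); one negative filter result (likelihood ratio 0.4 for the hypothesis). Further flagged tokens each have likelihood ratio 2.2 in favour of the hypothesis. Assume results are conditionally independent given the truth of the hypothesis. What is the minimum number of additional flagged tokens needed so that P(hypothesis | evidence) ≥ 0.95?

9

Prior odds = 17/483.
Combined Bayes factor of the evidence already in hand = 2.4 × 0.4 = 0.96.
Odds after that evidence = (17/483) × 0.96 = 136/4025.
Target odds = 0.95/0.05 = 19.
Need 2.2ⁿ ≥ 19 ÷ (136/4025) = 76475/136.
2.2⁸ = 214358881/390625 falls short of 76475/136 but 2.2⁹ ≈1207.27 reaches it, so n = 9.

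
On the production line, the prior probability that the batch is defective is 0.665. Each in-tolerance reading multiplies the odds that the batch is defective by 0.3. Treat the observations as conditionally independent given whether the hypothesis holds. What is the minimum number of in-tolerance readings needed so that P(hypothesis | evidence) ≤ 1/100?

5

Prior odds = 0.665/0.335 = 133/67.
Likelihood ratio per in-tolerance reading = 0.3.
Target posterior odds = 0.01/0.99 = 1/99.
Require 0.3ⁿ ≤ 1/99 ÷ (133/67) = 67/13167.
0.3⁴ = 0.0081 is still above 67/13167 but 0.3⁵ = 243/100000 is at or below it, so n = 5.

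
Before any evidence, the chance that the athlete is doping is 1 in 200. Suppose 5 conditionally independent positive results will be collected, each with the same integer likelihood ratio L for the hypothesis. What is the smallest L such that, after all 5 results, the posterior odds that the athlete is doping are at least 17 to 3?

Prior odds = 0.005/0.995 = 1/199.
Target odds = 17/3.
Need L⁵ ≥ 17/3 ÷ (1/199) = 3383/3.
4⁵ = 1024 < 3383/3 ≤ 3125 = 5⁵, so L = 5.

5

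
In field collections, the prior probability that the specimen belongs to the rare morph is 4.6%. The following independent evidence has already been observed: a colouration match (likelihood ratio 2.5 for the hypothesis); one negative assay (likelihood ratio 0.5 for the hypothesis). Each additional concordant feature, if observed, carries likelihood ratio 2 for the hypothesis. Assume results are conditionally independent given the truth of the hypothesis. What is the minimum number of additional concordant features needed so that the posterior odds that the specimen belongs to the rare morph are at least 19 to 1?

Prior odds = 0.046/0.954 = 23/477.
Combined Bayes factor of the evidence already in hand = 2.5 × 0.5 = 1.25.
Odds after that evidence = (23/477) × 1.25 = 115/1908.
Target odds = 19.
Need 2ⁿ ≥ 19 ÷ (115/1908) = 36252/115.
2⁸ = 256 falls short of 36252/115 but 2⁹ = 512 reaches it, so n = 9.

9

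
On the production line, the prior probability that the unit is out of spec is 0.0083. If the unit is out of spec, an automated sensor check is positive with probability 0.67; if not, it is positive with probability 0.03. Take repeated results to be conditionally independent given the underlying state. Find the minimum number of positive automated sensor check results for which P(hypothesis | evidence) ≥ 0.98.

3

Prior odds: 0.0083 ÷ 0.9917 = 83/9917.
Likelihood ratio of a positive = 0.67/0.03 = 67/3.
Target posterior odds = 0.98/0.02 = 49.
Require (67/3)ⁿ ≥ 49 ÷ (83/9917) = 485933/83.
(67/3)² = 4489/9 falls short of 485933/83 but (67/3)³ = 300763/27 reaches it, so n = 3.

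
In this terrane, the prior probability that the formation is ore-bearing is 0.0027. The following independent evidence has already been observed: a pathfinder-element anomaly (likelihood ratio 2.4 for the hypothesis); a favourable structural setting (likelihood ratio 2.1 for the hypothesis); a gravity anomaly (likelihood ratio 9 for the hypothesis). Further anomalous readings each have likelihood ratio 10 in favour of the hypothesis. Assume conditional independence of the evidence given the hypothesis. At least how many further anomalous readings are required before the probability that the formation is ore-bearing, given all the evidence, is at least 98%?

Prior odds = 0.0027/0.9973 = 27/9973.
Combined Bayes factor of the evidence already in hand = 2.4 × 2.1 × 9 = 45.36.
Odds after that evidence = (27/9973) × 45.36 = 30618/249325.
Target odds = 0.98/0.02 = 49.
Need 10ⁿ ≥ 49 ÷ (30618/249325) = 1745275/4374.
10² = 100 falls short of 1745275/4374 but 10³ = 1000 reaches it, so n = 3.

3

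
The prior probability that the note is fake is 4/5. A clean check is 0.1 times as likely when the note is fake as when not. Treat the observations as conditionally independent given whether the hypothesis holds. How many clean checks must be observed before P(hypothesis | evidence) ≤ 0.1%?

Prior odds: 0.8 ÷ 0.2 = 4.
Likelihood ratio per clean check = 0.1.
Target odds: 0.001 ÷ 0.999 = 1/999.
Need 4 × 0.1ⁿ ≤ 1/999, i.e. 0.1ⁿ ≤ 1/3996.
0.1³ = 0.001 is still above 1/3996 but 0.1⁴ = 0.0001 is at or below it, so n = 4.

4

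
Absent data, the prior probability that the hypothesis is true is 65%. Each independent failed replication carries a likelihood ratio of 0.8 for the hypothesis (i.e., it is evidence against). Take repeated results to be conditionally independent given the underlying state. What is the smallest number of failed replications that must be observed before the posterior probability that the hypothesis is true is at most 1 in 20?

Prior odds: 0.65 ÷ 0.35 = 13/7.
Likelihood ratio per failed replication = 0.8.
Target posterior odds = 0.05/0.95 = 1/19.
Require 0.8ⁿ ≤ 1/19 ÷ (13/7) = 7/247.
0.8¹⁵ ≈0.0351844 is still above 7/247 but 0.8¹⁶ ≈0.0281475 is at or below it, so n = 16.

16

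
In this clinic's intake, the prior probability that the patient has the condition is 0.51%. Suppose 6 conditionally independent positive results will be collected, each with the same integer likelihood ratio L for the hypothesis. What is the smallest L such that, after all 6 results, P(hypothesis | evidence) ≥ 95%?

Prior odds = 0.0051/0.9949 = 51/9949.
Target odds = 0.95/0.05 = 19.
Need L⁶ ≥ 19 ÷ (51/9949) = 189031/51.
3⁶ = 729 < 189031/51 ≤ 4096 = 4⁶, so L = 4.

4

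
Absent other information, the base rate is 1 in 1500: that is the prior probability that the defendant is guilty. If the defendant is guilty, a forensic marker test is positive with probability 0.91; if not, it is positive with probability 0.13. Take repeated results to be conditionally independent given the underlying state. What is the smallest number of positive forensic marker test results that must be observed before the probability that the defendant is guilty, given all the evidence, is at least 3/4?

Prior odds = (1/1500)/(1499/1500) = 1/1499.
Likelihood ratio of a positive = 0.91/0.13 = 7.
Target odds: 0.75 ÷ 0.25 = 3.
Require 7ⁿ ≥ 3 ÷ (1/1499) = 4497.
7⁴ = 2401 falls short of 4497 but 7⁵ = 16807 reaches it, so n = 5.

5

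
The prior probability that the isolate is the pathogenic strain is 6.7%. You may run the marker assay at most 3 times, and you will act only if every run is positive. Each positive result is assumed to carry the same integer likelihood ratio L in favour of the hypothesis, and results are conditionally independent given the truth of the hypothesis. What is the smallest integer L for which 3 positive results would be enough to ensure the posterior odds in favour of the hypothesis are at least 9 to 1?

Prior odds = 0.067/0.933 = 67/933.
Target odds = 9.
Need L³ ≥ 9 ÷ (67/933) = 8397/67.
5³ = 125 < 8397/67 ≤ 216 = 6³, so L = 6.

6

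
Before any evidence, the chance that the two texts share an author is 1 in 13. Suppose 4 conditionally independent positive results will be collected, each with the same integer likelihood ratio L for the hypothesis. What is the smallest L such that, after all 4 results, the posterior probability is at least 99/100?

6

Prior odds = (1/13)/(12/13) = 1/12.
Target odds = 0.99/0.01 = 99.
Need L⁴ ≥ 99 ÷ (1/12) = 1188.
5⁴ = 625 < 1188 ≤ 1296 = 6⁴, so L = 6.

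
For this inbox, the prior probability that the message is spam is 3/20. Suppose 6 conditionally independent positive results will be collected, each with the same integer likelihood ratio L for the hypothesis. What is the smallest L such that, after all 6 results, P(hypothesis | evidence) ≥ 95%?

3

Prior odds = 0.15/0.85 = 3/17.
Target odds = 0.95/0.05 = 19.
Need L⁶ ≥ 19 ÷ (3/17) = 323/3.
2⁶ = 64 < 323/3 ≤ 729 = 3⁶, so L = 3.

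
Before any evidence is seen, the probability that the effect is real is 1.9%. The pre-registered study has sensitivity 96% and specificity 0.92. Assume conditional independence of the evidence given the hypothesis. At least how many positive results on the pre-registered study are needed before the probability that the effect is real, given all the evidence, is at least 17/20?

3

Prior odds = 0.019/0.981 = 19/981.
False-positive rate = 1 − 0.92 = 0.08; likelihood ratio of a positive = 0.96/0.08 = 12.
Target posterior odds = 0.85/0.15 = 17/3.
Need (19/981) × 12ⁿ ≥ 17/3, i.e. 12ⁿ ≥ 5559/19.
12² = 144 falls short of 5559/19 but 12³ = 1728 reaches it, so n = 3.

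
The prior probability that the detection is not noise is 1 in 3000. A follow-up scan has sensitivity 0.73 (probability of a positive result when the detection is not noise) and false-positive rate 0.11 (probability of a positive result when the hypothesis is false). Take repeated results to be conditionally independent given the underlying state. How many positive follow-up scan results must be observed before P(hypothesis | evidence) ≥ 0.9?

Prior odds = (1/3000)/(2999/3000) = 1/2999.
Likelihood ratio of a positive result = 0.73/0.11 = 73/11.
Target posterior odds = 0.9/0.1 = 9.
Require (73/11)ⁿ ≥ 9 ÷ (1/2999) = 26991.
(73/11)⁵ ≈12872.1 falls short of 26991 but (73/11)⁶ ≈85424.2 reaches it, so n = 6.

6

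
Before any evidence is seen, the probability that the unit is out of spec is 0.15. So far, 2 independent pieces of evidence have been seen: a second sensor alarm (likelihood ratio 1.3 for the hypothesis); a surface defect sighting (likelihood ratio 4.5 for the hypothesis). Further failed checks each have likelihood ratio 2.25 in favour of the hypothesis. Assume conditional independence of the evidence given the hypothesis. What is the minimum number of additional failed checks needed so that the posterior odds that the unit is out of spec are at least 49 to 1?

5

Prior odds = 0.15/0.85 = 3/17.
Combined Bayes factor of the evidence already in hand = 1.3 × 4.5 = 5.85.
Odds after that evidence = (3/17) × 5.85 = 351/340.
Target odds = 49.
Need 2.25ⁿ ≥ 49 ÷ (351/340) = 16660/351.
2.25⁴ = 25.62890625 falls short of 16660/351 but 2.25⁵ = 59049/1024 reaches it, so n = 5.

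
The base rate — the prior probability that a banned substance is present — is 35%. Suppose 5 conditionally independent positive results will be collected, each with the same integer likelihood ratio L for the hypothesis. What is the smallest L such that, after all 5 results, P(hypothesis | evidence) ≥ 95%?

Prior odds = 0.35/0.65 = 7/13.
Target odds = 0.95/0.05 = 19.
Need L⁵ ≥ 19 ÷ (7/13) = 247/7.
2⁵ = 32 < 247/7 ≤ 243 = 3⁵, so L = 3.

3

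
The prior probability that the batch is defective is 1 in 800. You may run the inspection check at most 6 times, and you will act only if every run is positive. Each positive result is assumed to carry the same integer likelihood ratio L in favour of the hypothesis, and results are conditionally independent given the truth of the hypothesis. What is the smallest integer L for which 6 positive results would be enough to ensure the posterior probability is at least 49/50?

6

Prior odds = 0.00125/0.99875 = 1/799.
Target odds = 0.98/0.02 = 49.
Need L⁶ ≥ 49 ÷ (1/799) = 39151.
5⁶ = 15625 < 39151 ≤ 46656 = 6⁶, so L = 6.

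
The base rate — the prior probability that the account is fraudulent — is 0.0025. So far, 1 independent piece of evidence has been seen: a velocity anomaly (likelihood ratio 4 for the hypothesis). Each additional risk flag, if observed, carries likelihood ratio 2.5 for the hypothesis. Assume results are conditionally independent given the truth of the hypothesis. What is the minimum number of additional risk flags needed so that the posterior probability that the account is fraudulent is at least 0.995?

Prior odds = 0.0025/0.9975 = 1/399.
Bayes factor of the evidence already in hand = 4.
Odds after that evidence = (1/399) × 4 = 4/399.
Target odds = 0.995/0.005 = 199.
Need 2.5ⁿ ≥ 199 ÷ (4/399) = 19850.25.
2.5¹⁰ = 9765625/1024 falls short of 19850.25 but 2.5¹¹ = 48828125/2048 reaches it, so n = 11.

11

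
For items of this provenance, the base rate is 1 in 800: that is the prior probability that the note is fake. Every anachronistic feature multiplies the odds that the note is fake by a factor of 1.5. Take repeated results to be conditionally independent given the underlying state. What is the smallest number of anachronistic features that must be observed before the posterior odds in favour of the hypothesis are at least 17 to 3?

21

Prior odds = 0.00125/0.99875 = 1/799.
Likelihood ratio per anachronistic feature = 1.5.
Target odds = 17/3.
Require 1.5ⁿ ≥ 17/3 ÷ (1/799) = 13583/3.
1.5²⁰ ≈3325.26 falls short of 13583/3 but 1.5²¹ ≈4987.89 reaches it, so n = 21.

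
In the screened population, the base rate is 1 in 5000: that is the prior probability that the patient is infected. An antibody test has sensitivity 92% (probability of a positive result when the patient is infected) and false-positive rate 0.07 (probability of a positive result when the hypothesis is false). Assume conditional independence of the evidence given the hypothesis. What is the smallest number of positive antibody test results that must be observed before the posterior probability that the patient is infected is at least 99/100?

6

Prior odds = 0.0002/0.9998 = 1/4999.
Likelihood ratio of a positive result = 0.92/0.07 = 92/7.
Target posterior odds = 0.99/0.01 = 99.
Require (92/7)ⁿ ≥ 99 ÷ (1/4999) = 494901.
(92/7)⁵ ≈392147 falls short of 494901 but (92/7)⁶ ≈5.15393e+06 reaches it, so n = 6.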